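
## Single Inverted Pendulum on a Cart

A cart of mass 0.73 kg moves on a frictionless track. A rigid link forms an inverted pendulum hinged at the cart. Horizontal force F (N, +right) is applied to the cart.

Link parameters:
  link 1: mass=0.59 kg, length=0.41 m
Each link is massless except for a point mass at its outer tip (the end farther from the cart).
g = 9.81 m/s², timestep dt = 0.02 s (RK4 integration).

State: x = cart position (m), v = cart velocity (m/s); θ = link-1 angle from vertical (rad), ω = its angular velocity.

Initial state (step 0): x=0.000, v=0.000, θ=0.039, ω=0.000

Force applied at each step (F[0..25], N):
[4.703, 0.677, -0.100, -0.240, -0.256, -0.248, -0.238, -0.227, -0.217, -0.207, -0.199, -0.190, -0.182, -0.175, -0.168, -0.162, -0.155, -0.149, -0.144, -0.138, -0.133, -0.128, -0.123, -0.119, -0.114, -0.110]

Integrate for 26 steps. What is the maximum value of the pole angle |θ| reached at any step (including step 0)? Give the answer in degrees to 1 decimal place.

Answer: 2.2°

Derivation:
apply F[0]=+4.703 → step 1: x=0.001, v=0.123, θ=0.036, ω=-0.281
apply F[1]=+0.677 → step 2: x=0.004, v=0.136, θ=0.030, ω=-0.297
apply F[2]=-0.100 → step 3: x=0.006, v=0.129, θ=0.025, ω=-0.267
apply F[3]=-0.240 → step 4: x=0.009, v=0.119, θ=0.020, ω=-0.231
apply F[4]=-0.256 → step 5: x=0.011, v=0.109, θ=0.016, ω=-0.199
apply F[5]=-0.248 → step 6: x=0.013, v=0.100, θ=0.012, ω=-0.171
apply F[6]=-0.238 → step 7: x=0.015, v=0.092, θ=0.009, ω=-0.146
apply F[7]=-0.227 → step 8: x=0.017, v=0.085, θ=0.006, ω=-0.125
apply F[8]=-0.217 → step 9: x=0.019, v=0.078, θ=0.004, ω=-0.106
apply F[9]=-0.207 → step 10: x=0.020, v=0.072, θ=0.002, ω=-0.090
apply F[10]=-0.199 → step 11: x=0.021, v=0.066, θ=0.000, ω=-0.076
apply F[11]=-0.190 → step 12: x=0.023, v=0.061, θ=-0.001, ω=-0.064
apply F[12]=-0.182 → step 13: x=0.024, v=0.056, θ=-0.003, ω=-0.053
apply F[13]=-0.175 → step 14: x=0.025, v=0.052, θ=-0.003, ω=-0.044
apply F[14]=-0.168 → step 15: x=0.026, v=0.048, θ=-0.004, ω=-0.036
apply F[15]=-0.162 → step 16: x=0.027, v=0.044, θ=-0.005, ω=-0.030
apply F[16]=-0.155 → step 17: x=0.028, v=0.041, θ=-0.005, ω=-0.024
apply F[17]=-0.149 → step 18: x=0.029, v=0.038, θ=-0.006, ω=-0.019
apply F[18]=-0.144 → step 19: x=0.029, v=0.035, θ=-0.006, ω=-0.014
apply F[19]=-0.138 → step 20: x=0.030, v=0.032, θ=-0.006, ω=-0.011
apply F[20]=-0.133 → step 21: x=0.031, v=0.029, θ=-0.007, ω=-0.007
apply F[21]=-0.128 → step 22: x=0.031, v=0.027, θ=-0.007, ω=-0.005
apply F[22]=-0.123 → step 23: x=0.032, v=0.025, θ=-0.007, ω=-0.002
apply F[23]=-0.119 → step 24: x=0.032, v=0.023, θ=-0.007, ω=-0.000
apply F[24]=-0.114 → step 25: x=0.033, v=0.020, θ=-0.007, ω=0.001
apply F[25]=-0.110 → step 26: x=0.033, v=0.019, θ=-0.007, ω=0.003
Max |angle| over trajectory = 0.039 rad = 2.2°.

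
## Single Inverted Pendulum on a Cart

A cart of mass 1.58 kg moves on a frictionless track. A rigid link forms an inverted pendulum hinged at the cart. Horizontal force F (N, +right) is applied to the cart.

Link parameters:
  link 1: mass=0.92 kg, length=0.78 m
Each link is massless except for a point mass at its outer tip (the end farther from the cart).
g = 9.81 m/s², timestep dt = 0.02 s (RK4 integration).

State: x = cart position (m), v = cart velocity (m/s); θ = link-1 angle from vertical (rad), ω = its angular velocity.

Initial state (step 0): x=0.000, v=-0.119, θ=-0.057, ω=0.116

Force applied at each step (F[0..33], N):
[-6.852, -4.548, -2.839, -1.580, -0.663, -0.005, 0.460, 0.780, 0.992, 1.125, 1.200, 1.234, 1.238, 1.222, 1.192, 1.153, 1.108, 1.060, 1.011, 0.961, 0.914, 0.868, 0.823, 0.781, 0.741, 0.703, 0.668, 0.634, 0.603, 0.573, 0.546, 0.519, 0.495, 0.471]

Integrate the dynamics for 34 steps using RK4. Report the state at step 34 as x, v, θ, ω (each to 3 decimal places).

apply F[0]=-6.852 → step 1: x=-0.003, v=-0.199, θ=-0.054, ω=0.205
apply F[1]=-4.548 → step 2: x=-0.008, v=-0.251, θ=-0.049, ω=0.258
apply F[2]=-2.839 → step 3: x=-0.013, v=-0.282, θ=-0.044, ω=0.285
apply F[3]=-1.580 → step 4: x=-0.019, v=-0.297, θ=-0.038, ω=0.295
apply F[4]=-0.663 → step 5: x=-0.025, v=-0.301, θ=-0.032, ω=0.292
apply F[5]=-0.005 → step 6: x=-0.031, v=-0.298, θ=-0.026, ω=0.280
apply F[6]=+0.460 → step 7: x=-0.037, v=-0.290, θ=-0.021, ω=0.263
apply F[7]=+0.780 → step 8: x=-0.042, v=-0.278, θ=-0.016, ω=0.243
apply F[8]=+0.992 → step 9: x=-0.048, v=-0.264, θ=-0.011, ω=0.222
apply F[9]=+1.125 → step 10: x=-0.053, v=-0.248, θ=-0.007, ω=0.200
apply F[10]=+1.200 → step 11: x=-0.058, v=-0.232, θ=-0.003, ω=0.179
apply F[11]=+1.234 → step 12: x=-0.062, v=-0.217, θ=0.000, ω=0.158
apply F[12]=+1.238 → step 13: x=-0.066, v=-0.201, θ=0.003, ω=0.139
apply F[13]=+1.222 → step 14: x=-0.070, v=-0.186, θ=0.006, ω=0.120
apply F[14]=+1.192 → step 15: x=-0.074, v=-0.172, θ=0.008, ω=0.104
apply F[15]=+1.153 → step 16: x=-0.077, v=-0.158, θ=0.010, ω=0.089
apply F[16]=+1.108 → step 17: x=-0.080, v=-0.146, θ=0.012, ω=0.075
apply F[17]=+1.060 → step 18: x=-0.083, v=-0.134, θ=0.013, ω=0.063
apply F[18]=+1.011 → step 19: x=-0.085, v=-0.122, θ=0.014, ω=0.052
apply F[19]=+0.961 → step 20: x=-0.088, v=-0.112, θ=0.015, ω=0.042
apply F[20]=+0.914 → step 21: x=-0.090, v=-0.102, θ=0.016, ω=0.033
apply F[21]=+0.868 → step 22: x=-0.092, v=-0.093, θ=0.016, ω=0.025
apply F[22]=+0.823 → step 23: x=-0.094, v=-0.084, θ=0.017, ω=0.019
apply F[23]=+0.781 → step 24: x=-0.095, v=-0.076, θ=0.017, ω=0.013
apply F[24]=+0.741 → step 25: x=-0.097, v=-0.069, θ=0.017, ω=0.007
apply F[25]=+0.703 → step 26: x=-0.098, v=-0.062, θ=0.017, ω=0.003
apply F[26]=+0.668 → step 27: x=-0.099, v=-0.055, θ=0.017, ω=-0.001
apply F[27]=+0.634 → step 28: x=-0.100, v=-0.049, θ=0.017, ω=-0.004
apply F[28]=+0.603 → step 29: x=-0.101, v=-0.044, θ=0.017, ω=-0.007
apply F[29]=+0.573 → step 30: x=-0.102, v=-0.038, θ=0.017, ω=-0.010
apply F[30]=+0.546 → step 31: x=-0.103, v=-0.034, θ=0.017, ω=-0.012
apply F[31]=+0.519 → step 32: x=-0.103, v=-0.029, θ=0.017, ω=-0.014
apply F[32]=+0.495 → step 33: x=-0.104, v=-0.024, θ=0.016, ω=-0.015
apply F[33]=+0.471 → step 34: x=-0.104, v=-0.020, θ=0.016, ω=-0.016

Answer: x=-0.104, v=-0.020, θ=0.016, ω=-0.016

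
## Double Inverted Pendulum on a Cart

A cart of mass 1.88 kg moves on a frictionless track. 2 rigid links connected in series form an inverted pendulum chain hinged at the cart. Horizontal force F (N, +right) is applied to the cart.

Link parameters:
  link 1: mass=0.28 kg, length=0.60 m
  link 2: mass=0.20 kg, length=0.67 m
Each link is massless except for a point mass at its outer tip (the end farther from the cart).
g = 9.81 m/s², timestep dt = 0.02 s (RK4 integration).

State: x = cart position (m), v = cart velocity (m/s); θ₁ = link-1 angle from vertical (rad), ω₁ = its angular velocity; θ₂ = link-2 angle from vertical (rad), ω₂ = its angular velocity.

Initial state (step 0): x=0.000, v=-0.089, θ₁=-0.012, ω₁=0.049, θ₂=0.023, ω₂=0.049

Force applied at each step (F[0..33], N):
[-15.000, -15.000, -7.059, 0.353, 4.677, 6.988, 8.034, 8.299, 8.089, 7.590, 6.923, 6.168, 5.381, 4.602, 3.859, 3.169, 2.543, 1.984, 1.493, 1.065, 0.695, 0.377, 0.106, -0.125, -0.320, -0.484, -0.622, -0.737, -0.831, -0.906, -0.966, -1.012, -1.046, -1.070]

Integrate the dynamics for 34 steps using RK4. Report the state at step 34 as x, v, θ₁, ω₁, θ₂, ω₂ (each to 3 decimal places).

apply F[0]=-15.000 → step 1: x=-0.003, v=-0.248, θ₁=-0.008, ω₁=0.303, θ₂=0.024, ω₂=0.066
apply F[1]=-15.000 → step 2: x=-0.010, v=-0.407, θ₁=0.000, ω₁=0.560, θ₂=0.026, ω₂=0.081
apply F[2]=-7.059 → step 3: x=-0.019, v=-0.483, θ₁=0.013, ω₁=0.683, θ₂=0.027, ω₂=0.091
apply F[3]=+0.353 → step 4: x=-0.028, v=-0.480, θ₁=0.026, ω₁=0.682, θ₂=0.029, ω₂=0.095
apply F[4]=+4.677 → step 5: x=-0.038, v=-0.432, θ₁=0.039, ω₁=0.614, θ₂=0.031, ω₂=0.094
apply F[5]=+6.988 → step 6: x=-0.045, v=-0.360, θ₁=0.050, ω₁=0.511, θ₂=0.033, ω₂=0.088
apply F[6]=+8.034 → step 7: x=-0.052, v=-0.277, θ₁=0.059, ω₁=0.397, θ₂=0.035, ω₂=0.077
apply F[7]=+8.299 → step 8: x=-0.057, v=-0.192, θ₁=0.066, ω₁=0.282, θ₂=0.036, ω₂=0.063
apply F[8]=+8.089 → step 9: x=-0.060, v=-0.109, θ₁=0.071, ω₁=0.175, θ₂=0.037, ω₂=0.046
apply F[9]=+7.590 → step 10: x=-0.061, v=-0.032, θ₁=0.073, ω₁=0.079, θ₂=0.038, ω₂=0.028
apply F[10]=+6.923 → step 11: x=-0.061, v=0.038, θ₁=0.074, ω₁=-0.005, θ₂=0.038, ω₂=0.010
apply F[11]=+6.168 → step 12: x=-0.060, v=0.099, θ₁=0.073, ω₁=-0.075, θ₂=0.038, ω₂=-0.008
apply F[12]=+5.381 → step 13: x=-0.057, v=0.153, θ₁=0.071, ω₁=-0.132, θ₂=0.038, ω₂=-0.026
apply F[13]=+4.602 → step 14: x=-0.054, v=0.198, θ₁=0.068, ω₁=-0.177, θ₂=0.037, ω₂=-0.042
apply F[14]=+3.859 → step 15: x=-0.049, v=0.236, θ₁=0.064, ω₁=-0.211, θ₂=0.036, ω₂=-0.057
apply F[15]=+3.169 → step 16: x=-0.044, v=0.267, θ₁=0.060, ω₁=-0.236, θ₂=0.035, ω₂=-0.070
apply F[16]=+2.543 → step 17: x=-0.039, v=0.291, θ₁=0.055, ω₁=-0.252, θ₂=0.033, ω₂=-0.082
apply F[17]=+1.984 → step 18: x=-0.033, v=0.309, θ₁=0.050, ω₁=-0.261, θ₂=0.032, ω₂=-0.092
apply F[18]=+1.493 → step 19: x=-0.026, v=0.323, θ₁=0.044, ω₁=-0.264, θ₂=0.030, ω₂=-0.100
apply F[19]=+1.065 → step 20: x=-0.020, v=0.332, θ₁=0.039, ω₁=-0.263, θ₂=0.028, ω₂=-0.106
apply F[20]=+0.695 → step 21: x=-0.013, v=0.338, θ₁=0.034, ω₁=-0.258, θ₂=0.026, ω₂=-0.111
apply F[21]=+0.377 → step 22: x=-0.006, v=0.340, θ₁=0.029, ω₁=-0.250, θ₂=0.023, ω₂=-0.115
apply F[22]=+0.106 → step 23: x=0.001, v=0.340, θ₁=0.024, ω₁=-0.240, θ₂=0.021, ω₂=-0.117
apply F[23]=-0.125 → step 24: x=0.007, v=0.338, θ₁=0.019, ω₁=-0.229, θ₂=0.019, ω₂=-0.118
apply F[24]=-0.320 → step 25: x=0.014, v=0.333, θ₁=0.015, ω₁=-0.216, θ₂=0.016, ω₂=-0.118
apply F[25]=-0.484 → step 26: x=0.021, v=0.327, θ₁=0.011, ω₁=-0.203, θ₂=0.014, ω₂=-0.117
apply F[26]=-0.622 → step 27: x=0.027, v=0.320, θ₁=0.007, ω₁=-0.189, θ₂=0.012, ω₂=-0.115
apply F[27]=-0.737 → step 28: x=0.033, v=0.312, θ₁=0.003, ω₁=-0.175, θ₂=0.009, ω₂=-0.112
apply F[28]=-0.831 → step 29: x=0.040, v=0.303, θ₁=-0.000, ω₁=-0.161, θ₂=0.007, ω₂=-0.109
apply F[29]=-0.906 → step 30: x=0.046, v=0.294, θ₁=-0.003, ω₁=-0.148, θ₂=0.005, ω₂=-0.105
apply F[30]=-0.966 → step 31: x=0.051, v=0.284, θ₁=-0.006, ω₁=-0.135, θ₂=0.003, ω₂=-0.101
apply F[31]=-1.012 → step 32: x=0.057, v=0.273, θ₁=-0.009, ω₁=-0.122, θ₂=0.001, ω₂=-0.096
apply F[32]=-1.046 → step 33: x=0.062, v=0.263, θ₁=-0.011, ω₁=-0.110, θ₂=-0.001, ω₂=-0.091
apply F[33]=-1.070 → step 34: x=0.067, v=0.252, θ₁=-0.013, ω₁=-0.098, θ₂=-0.003, ω₂=-0.086

Answer: x=0.067, v=0.252, θ₁=-0.013, ω₁=-0.098, θ₂=-0.003, ω₂=-0.086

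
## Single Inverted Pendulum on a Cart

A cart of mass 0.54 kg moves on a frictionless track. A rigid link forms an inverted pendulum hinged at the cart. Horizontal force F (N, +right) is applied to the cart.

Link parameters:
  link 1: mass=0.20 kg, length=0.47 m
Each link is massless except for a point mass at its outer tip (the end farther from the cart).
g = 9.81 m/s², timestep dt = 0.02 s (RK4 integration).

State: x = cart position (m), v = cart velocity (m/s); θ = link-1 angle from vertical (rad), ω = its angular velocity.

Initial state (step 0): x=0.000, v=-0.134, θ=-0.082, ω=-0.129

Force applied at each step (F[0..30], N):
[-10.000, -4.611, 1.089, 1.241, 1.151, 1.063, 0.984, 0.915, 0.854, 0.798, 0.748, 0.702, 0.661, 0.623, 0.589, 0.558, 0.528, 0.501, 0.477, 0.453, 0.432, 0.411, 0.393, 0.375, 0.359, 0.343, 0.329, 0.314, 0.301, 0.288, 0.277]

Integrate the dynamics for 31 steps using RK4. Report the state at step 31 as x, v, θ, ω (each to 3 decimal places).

Answer: x=-0.172, v=-0.059, θ=0.036, ω=-0.049

Derivation:
apply F[0]=-10.000 → step 1: x=-0.006, v=-0.498, θ=-0.077, ω=0.609
apply F[1]=-4.611 → step 2: x=-0.018, v=-0.663, θ=-0.062, ω=0.931
apply F[2]=+1.089 → step 3: x=-0.031, v=-0.619, θ=-0.044, ω=0.815
apply F[3]=+1.241 → step 4: x=-0.043, v=-0.571, θ=-0.029, ω=0.697
apply F[4]=+1.151 → step 5: x=-0.054, v=-0.526, θ=-0.016, ω=0.593
apply F[5]=+1.063 → step 6: x=-0.064, v=-0.486, θ=-0.005, ω=0.503
apply F[6]=+0.984 → step 7: x=-0.073, v=-0.450, θ=0.004, ω=0.425
apply F[7]=+0.915 → step 8: x=-0.082, v=-0.417, θ=0.012, ω=0.358
apply F[8]=+0.854 → step 9: x=-0.090, v=-0.386, θ=0.018, ω=0.299
apply F[9]=+0.798 → step 10: x=-0.097, v=-0.358, θ=0.024, ω=0.248
apply F[10]=+0.748 → step 11: x=-0.104, v=-0.332, θ=0.028, ω=0.204
apply F[11]=+0.702 → step 12: x=-0.111, v=-0.308, θ=0.032, ω=0.166
apply F[12]=+0.661 → step 13: x=-0.116, v=-0.286, θ=0.035, ω=0.133
apply F[13]=+0.623 → step 14: x=-0.122, v=-0.266, θ=0.037, ω=0.105
apply F[14]=+0.589 → step 15: x=-0.127, v=-0.247, θ=0.039, ω=0.080
apply F[15]=+0.558 → step 16: x=-0.132, v=-0.229, θ=0.040, ω=0.059
apply F[16]=+0.528 → step 17: x=-0.136, v=-0.212, θ=0.041, ω=0.041
apply F[17]=+0.501 → step 18: x=-0.140, v=-0.197, θ=0.042, ω=0.025
apply F[18]=+0.477 → step 19: x=-0.144, v=-0.182, θ=0.043, ω=0.012
apply F[19]=+0.453 → step 20: x=-0.148, v=-0.169, θ=0.043, ω=0.001
apply F[20]=+0.432 → step 21: x=-0.151, v=-0.156, θ=0.043, ω=-0.009
apply F[21]=+0.411 → step 22: x=-0.154, v=-0.144, θ=0.042, ω=-0.017
apply F[22]=+0.393 → step 23: x=-0.157, v=-0.132, θ=0.042, ω=-0.024
apply F[23]=+0.375 → step 24: x=-0.159, v=-0.121, θ=0.041, ω=-0.029
apply F[24]=+0.359 → step 25: x=-0.162, v=-0.111, θ=0.041, ω=-0.034
apply F[25]=+0.343 → step 26: x=-0.164, v=-0.101, θ=0.040, ω=-0.038
apply F[26]=+0.329 → step 27: x=-0.166, v=-0.092, θ=0.039, ω=-0.041
apply F[27]=+0.314 → step 28: x=-0.167, v=-0.083, θ=0.038, ω=-0.044
apply F[28]=+0.301 → step 29: x=-0.169, v=-0.075, θ=0.037, ω=-0.046
apply F[29]=+0.288 → step 30: x=-0.170, v=-0.067, θ=0.037, ω=-0.047
apply F[30]=+0.277 → step 31: x=-0.172, v=-0.059, θ=0.036, ω=-0.049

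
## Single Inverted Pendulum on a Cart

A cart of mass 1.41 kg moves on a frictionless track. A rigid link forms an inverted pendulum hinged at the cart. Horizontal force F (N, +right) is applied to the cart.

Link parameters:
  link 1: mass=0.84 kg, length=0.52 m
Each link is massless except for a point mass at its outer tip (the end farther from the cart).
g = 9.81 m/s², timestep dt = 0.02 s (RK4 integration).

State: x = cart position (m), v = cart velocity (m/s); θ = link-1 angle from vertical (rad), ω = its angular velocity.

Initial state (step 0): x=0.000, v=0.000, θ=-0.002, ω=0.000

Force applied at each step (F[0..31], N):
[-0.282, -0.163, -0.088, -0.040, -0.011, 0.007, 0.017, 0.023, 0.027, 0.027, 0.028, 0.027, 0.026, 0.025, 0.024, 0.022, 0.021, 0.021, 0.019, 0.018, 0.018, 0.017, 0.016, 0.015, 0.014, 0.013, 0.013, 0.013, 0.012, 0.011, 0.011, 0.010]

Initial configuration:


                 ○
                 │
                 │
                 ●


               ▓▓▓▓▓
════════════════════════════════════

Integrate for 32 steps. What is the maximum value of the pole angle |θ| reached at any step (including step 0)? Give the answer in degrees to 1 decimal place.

apply F[0]=-0.282 → step 1: x=-0.000, v=-0.004, θ=-0.002, ω=0.007
apply F[1]=-0.163 → step 2: x=-0.000, v=-0.006, θ=-0.002, ω=0.010
apply F[2]=-0.088 → step 3: x=-0.000, v=-0.007, θ=-0.002, ω=0.011
apply F[3]=-0.040 → step 4: x=-0.000, v=-0.007, θ=-0.001, ω=0.011
apply F[4]=-0.011 → step 5: x=-0.001, v=-0.007, θ=-0.001, ω=0.011
apply F[5]=+0.007 → step 6: x=-0.001, v=-0.007, θ=-0.001, ω=0.010
apply F[6]=+0.017 → step 7: x=-0.001, v=-0.007, θ=-0.001, ω=0.009
apply F[7]=+0.023 → step 8: x=-0.001, v=-0.006, θ=-0.001, ω=0.008
apply F[8]=+0.027 → step 9: x=-0.001, v=-0.006, θ=-0.000, ω=0.007
apply F[9]=+0.027 → step 10: x=-0.001, v=-0.006, θ=-0.000, ω=0.006
apply F[10]=+0.028 → step 11: x=-0.001, v=-0.005, θ=-0.000, ω=0.005
apply F[11]=+0.027 → step 12: x=-0.001, v=-0.005, θ=-0.000, ω=0.005
apply F[12]=+0.026 → step 13: x=-0.001, v=-0.004, θ=0.000, ω=0.004
apply F[13]=+0.025 → step 14: x=-0.002, v=-0.004, θ=0.000, ω=0.003
apply F[14]=+0.024 → step 15: x=-0.002, v=-0.004, θ=0.000, ω=0.003
apply F[15]=+0.022 → step 16: x=-0.002, v=-0.003, θ=0.000, ω=0.002
apply F[16]=+0.021 → step 17: x=-0.002, v=-0.003, θ=0.000, ω=0.002
apply F[17]=+0.021 → step 18: x=-0.002, v=-0.003, θ=0.000, ω=0.002
apply F[18]=+0.019 → step 19: x=-0.002, v=-0.003, θ=0.000, ω=0.001
apply F[19]=+0.018 → step 20: x=-0.002, v=-0.002, θ=0.000, ω=0.001
apply F[20]=+0.018 → step 21: x=-0.002, v=-0.002, θ=0.000, ω=0.001
apply F[21]=+0.017 → step 22: x=-0.002, v=-0.002, θ=0.000, ω=0.001
apply F[22]=+0.016 → step 23: x=-0.002, v=-0.002, θ=0.000, ω=0.000
apply F[23]=+0.015 → step 24: x=-0.002, v=-0.002, θ=0.000, ω=0.000
apply F[24]=+0.014 → step 25: x=-0.002, v=-0.002, θ=0.000, ω=0.000
apply F[25]=+0.013 → step 26: x=-0.002, v=-0.001, θ=0.000, ω=-0.000
apply F[26]=+0.013 → step 27: x=-0.002, v=-0.001, θ=0.000, ω=-0.000
apply F[27]=+0.013 → step 28: x=-0.002, v=-0.001, θ=0.000, ω=-0.000
apply F[28]=+0.012 → step 29: x=-0.002, v=-0.001, θ=0.000, ω=-0.000
apply F[29]=+0.011 → step 30: x=-0.002, v=-0.001, θ=0.000, ω=-0.000
apply F[30]=+0.011 → step 31: x=-0.002, v=-0.001, θ=0.000, ω=-0.000
apply F[31]=+0.010 → step 32: x=-0.002, v=-0.001, θ=0.000, ω=-0.000
Max |angle| over trajectory = 0.002 rad = 0.1°.

Answer: 0.1°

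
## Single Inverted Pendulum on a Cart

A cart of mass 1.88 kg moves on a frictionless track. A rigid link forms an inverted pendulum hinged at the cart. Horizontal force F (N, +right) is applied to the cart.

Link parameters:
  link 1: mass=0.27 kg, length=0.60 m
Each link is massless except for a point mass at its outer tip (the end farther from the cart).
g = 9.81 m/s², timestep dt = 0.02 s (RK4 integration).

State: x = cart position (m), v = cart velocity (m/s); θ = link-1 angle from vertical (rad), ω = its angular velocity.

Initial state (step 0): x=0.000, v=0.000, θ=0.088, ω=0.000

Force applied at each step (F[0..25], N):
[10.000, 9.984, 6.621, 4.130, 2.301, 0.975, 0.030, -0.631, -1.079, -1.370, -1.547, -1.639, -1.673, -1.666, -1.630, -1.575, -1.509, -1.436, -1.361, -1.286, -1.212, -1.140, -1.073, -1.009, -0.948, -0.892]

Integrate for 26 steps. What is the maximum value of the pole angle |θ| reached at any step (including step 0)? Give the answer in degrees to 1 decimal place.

Answer: 5.0°

Derivation:
apply F[0]=+10.000 → step 1: x=0.001, v=0.104, θ=0.087, ω=-0.144
apply F[1]=+9.984 → step 2: x=0.004, v=0.208, θ=0.082, ω=-0.288
apply F[2]=+6.621 → step 3: x=0.009, v=0.276, θ=0.076, ω=-0.376
apply F[3]=+4.130 → step 4: x=0.015, v=0.318, θ=0.068, ω=-0.422
apply F[4]=+2.301 → step 5: x=0.021, v=0.340, θ=0.059, ω=-0.439
apply F[5]=+0.975 → step 6: x=0.028, v=0.349, θ=0.050, ω=-0.436
apply F[6]=+0.030 → step 7: x=0.035, v=0.348, θ=0.042, ω=-0.419
apply F[7]=-0.631 → step 8: x=0.042, v=0.340, θ=0.034, ω=-0.394
apply F[8]=-1.079 → step 9: x=0.049, v=0.328, θ=0.026, ω=-0.364
apply F[9]=-1.370 → step 10: x=0.055, v=0.313, θ=0.019, ω=-0.331
apply F[10]=-1.547 → step 11: x=0.061, v=0.296, θ=0.013, ω=-0.298
apply F[11]=-1.639 → step 12: x=0.067, v=0.278, θ=0.007, ω=-0.265
apply F[12]=-1.673 → step 13: x=0.073, v=0.260, θ=0.002, ω=-0.234
apply F[13]=-1.666 → step 14: x=0.078, v=0.243, θ=-0.002, ω=-0.204
apply F[14]=-1.630 → step 15: x=0.082, v=0.225, θ=-0.006, ω=-0.177
apply F[15]=-1.575 → step 16: x=0.087, v=0.209, θ=-0.009, ω=-0.152
apply F[16]=-1.509 → step 17: x=0.091, v=0.193, θ=-0.012, ω=-0.129
apply F[17]=-1.436 → step 18: x=0.094, v=0.178, θ=-0.014, ω=-0.109
apply F[18]=-1.361 → step 19: x=0.098, v=0.164, θ=-0.016, ω=-0.090
apply F[19]=-1.286 → step 20: x=0.101, v=0.151, θ=-0.018, ω=-0.074
apply F[20]=-1.212 → step 21: x=0.104, v=0.139, θ=-0.019, ω=-0.060
apply F[21]=-1.140 → step 22: x=0.106, v=0.127, θ=-0.021, ω=-0.047
apply F[22]=-1.073 → step 23: x=0.109, v=0.116, θ=-0.021, ω=-0.036
apply F[23]=-1.009 → step 24: x=0.111, v=0.106, θ=-0.022, ω=-0.026
apply F[24]=-0.948 → step 25: x=0.113, v=0.097, θ=-0.022, ω=-0.017
apply F[25]=-0.892 → step 26: x=0.115, v=0.088, θ=-0.023, ω=-0.010
Max |angle| over trajectory = 0.088 rad = 5.0°.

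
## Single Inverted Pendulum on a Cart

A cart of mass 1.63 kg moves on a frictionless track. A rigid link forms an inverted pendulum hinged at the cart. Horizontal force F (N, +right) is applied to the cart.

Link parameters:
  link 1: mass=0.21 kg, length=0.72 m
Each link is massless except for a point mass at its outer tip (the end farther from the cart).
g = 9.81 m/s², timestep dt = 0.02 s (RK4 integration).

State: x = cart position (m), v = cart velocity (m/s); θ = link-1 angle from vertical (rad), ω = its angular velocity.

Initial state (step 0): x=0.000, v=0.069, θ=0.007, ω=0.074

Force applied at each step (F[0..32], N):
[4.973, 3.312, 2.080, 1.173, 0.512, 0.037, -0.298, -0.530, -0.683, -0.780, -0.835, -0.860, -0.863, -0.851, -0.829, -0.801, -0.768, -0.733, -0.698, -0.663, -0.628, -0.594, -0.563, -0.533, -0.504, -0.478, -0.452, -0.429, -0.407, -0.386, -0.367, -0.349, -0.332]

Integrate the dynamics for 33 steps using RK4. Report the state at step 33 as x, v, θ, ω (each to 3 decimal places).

apply F[0]=+4.973 → step 1: x=0.002, v=0.130, θ=0.008, ω=-0.008
apply F[1]=+3.312 → step 2: x=0.005, v=0.170, θ=0.007, ω=-0.063
apply F[2]=+2.080 → step 3: x=0.009, v=0.196, θ=0.005, ω=-0.096
apply F[3]=+1.173 → step 4: x=0.013, v=0.210, θ=0.003, ω=-0.115
apply F[4]=+0.512 → step 5: x=0.017, v=0.216, θ=0.001, ω=-0.123
apply F[5]=+0.037 → step 6: x=0.021, v=0.217, θ=-0.002, ω=-0.124
apply F[6]=-0.298 → step 7: x=0.026, v=0.213, θ=-0.004, ω=-0.119
apply F[7]=-0.530 → step 8: x=0.030, v=0.207, θ=-0.006, ω=-0.112
apply F[8]=-0.683 → step 9: x=0.034, v=0.198, θ=-0.008, ω=-0.103
apply F[9]=-0.780 → step 10: x=0.038, v=0.189, θ=-0.010, ω=-0.092
apply F[10]=-0.835 → step 11: x=0.041, v=0.179, θ=-0.012, ω=-0.082
apply F[11]=-0.860 → step 12: x=0.045, v=0.169, θ=-0.014, ω=-0.071
apply F[12]=-0.863 → step 13: x=0.048, v=0.159, θ=-0.015, ω=-0.061
apply F[13]=-0.851 → step 14: x=0.051, v=0.149, θ=-0.016, ω=-0.051
apply F[14]=-0.829 → step 15: x=0.054, v=0.139, θ=-0.017, ω=-0.042
apply F[15]=-0.801 → step 16: x=0.057, v=0.130, θ=-0.018, ω=-0.034
apply F[16]=-0.768 → step 17: x=0.059, v=0.121, θ=-0.018, ω=-0.026
apply F[17]=-0.733 → step 18: x=0.062, v=0.112, θ=-0.019, ω=-0.019
apply F[18]=-0.698 → step 19: x=0.064, v=0.104, θ=-0.019, ω=-0.013
apply F[19]=-0.663 → step 20: x=0.066, v=0.096, θ=-0.019, ω=-0.008
apply F[20]=-0.628 → step 21: x=0.068, v=0.089, θ=-0.019, ω=-0.003
apply F[21]=-0.594 → step 22: x=0.069, v=0.082, θ=-0.019, ω=0.001
apply F[22]=-0.563 → step 23: x=0.071, v=0.076, θ=-0.019, ω=0.005
apply F[23]=-0.533 → step 24: x=0.072, v=0.070, θ=-0.019, ω=0.008
apply F[24]=-0.504 → step 25: x=0.074, v=0.064, θ=-0.019, ω=0.010
apply F[25]=-0.478 → step 26: x=0.075, v=0.059, θ=-0.019, ω=0.013
apply F[26]=-0.452 → step 27: x=0.076, v=0.054, θ=-0.019, ω=0.015
apply F[27]=-0.429 → step 28: x=0.077, v=0.049, θ=-0.018, ω=0.016
apply F[28]=-0.407 → step 29: x=0.078, v=0.044, θ=-0.018, ω=0.018
apply F[29]=-0.386 → step 30: x=0.079, v=0.040, θ=-0.018, ω=0.019
apply F[30]=-0.367 → step 31: x=0.080, v=0.036, θ=-0.017, ω=0.020
apply F[31]=-0.349 → step 32: x=0.080, v=0.032, θ=-0.017, ω=0.020
apply F[32]=-0.332 → step 33: x=0.081, v=0.029, θ=-0.016, ω=0.021

Answer: x=0.081, v=0.029, θ=-0.016, ω=0.021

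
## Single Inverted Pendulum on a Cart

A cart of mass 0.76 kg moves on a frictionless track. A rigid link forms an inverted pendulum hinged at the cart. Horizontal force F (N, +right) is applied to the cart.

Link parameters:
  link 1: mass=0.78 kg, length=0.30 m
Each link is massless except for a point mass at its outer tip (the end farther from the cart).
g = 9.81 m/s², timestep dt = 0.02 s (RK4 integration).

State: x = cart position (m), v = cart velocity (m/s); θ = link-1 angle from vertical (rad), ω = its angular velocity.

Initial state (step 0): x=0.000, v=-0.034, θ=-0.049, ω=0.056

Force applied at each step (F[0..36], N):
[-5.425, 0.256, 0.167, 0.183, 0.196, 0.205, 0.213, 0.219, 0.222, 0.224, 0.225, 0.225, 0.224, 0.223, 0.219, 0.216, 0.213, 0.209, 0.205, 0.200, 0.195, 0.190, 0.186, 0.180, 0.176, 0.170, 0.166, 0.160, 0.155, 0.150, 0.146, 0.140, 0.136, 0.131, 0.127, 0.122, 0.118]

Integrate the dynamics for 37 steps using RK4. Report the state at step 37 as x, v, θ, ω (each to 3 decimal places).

apply F[0]=-5.425 → step 1: x=-0.002, v=-0.167, θ=-0.044, ω=0.468
apply F[1]=+0.256 → step 2: x=-0.005, v=-0.152, θ=-0.035, ω=0.394
apply F[2]=+0.167 → step 3: x=-0.008, v=-0.142, θ=-0.028, ω=0.338
apply F[3]=+0.183 → step 4: x=-0.011, v=-0.132, θ=-0.022, ω=0.289
apply F[4]=+0.196 → step 5: x=-0.013, v=-0.123, θ=-0.016, ω=0.247
apply F[5]=+0.205 → step 6: x=-0.016, v=-0.115, θ=-0.012, ω=0.210
apply F[6]=+0.213 → step 7: x=-0.018, v=-0.107, θ=-0.008, ω=0.179
apply F[7]=+0.219 → step 8: x=-0.020, v=-0.100, θ=-0.005, ω=0.152
apply F[8]=+0.222 → step 9: x=-0.022, v=-0.094, θ=-0.002, ω=0.128
apply F[9]=+0.224 → step 10: x=-0.024, v=-0.088, θ=0.001, ω=0.108
apply F[10]=+0.225 → step 11: x=-0.026, v=-0.082, θ=0.003, ω=0.090
apply F[11]=+0.225 → step 12: x=-0.027, v=-0.077, θ=0.004, ω=0.075
apply F[12]=+0.224 → step 13: x=-0.029, v=-0.072, θ=0.006, ω=0.062
apply F[13]=+0.223 → step 14: x=-0.030, v=-0.068, θ=0.007, ω=0.051
apply F[14]=+0.219 → step 15: x=-0.031, v=-0.063, θ=0.008, ω=0.041
apply F[15]=+0.216 → step 16: x=-0.033, v=-0.059, θ=0.008, ω=0.033
apply F[16]=+0.213 → step 17: x=-0.034, v=-0.055, θ=0.009, ω=0.025
apply F[17]=+0.209 → step 18: x=-0.035, v=-0.052, θ=0.009, ω=0.019
apply F[18]=+0.205 → step 19: x=-0.036, v=-0.048, θ=0.010, ω=0.014
apply F[19]=+0.200 → step 20: x=-0.037, v=-0.045, θ=0.010, ω=0.009
apply F[20]=+0.195 → step 21: x=-0.038, v=-0.042, θ=0.010, ω=0.006
apply F[21]=+0.190 → step 22: x=-0.038, v=-0.039, θ=0.010, ω=0.002
apply F[22]=+0.186 → step 23: x=-0.039, v=-0.036, θ=0.010, ω=-0.000
apply F[23]=+0.180 → step 24: x=-0.040, v=-0.033, θ=0.010, ω=-0.003
apply F[24]=+0.176 → step 25: x=-0.040, v=-0.031, θ=0.010, ω=-0.005
apply F[25]=+0.170 → step 26: x=-0.041, v=-0.028, θ=0.010, ω=-0.006
apply F[26]=+0.166 → step 27: x=-0.042, v=-0.026, θ=0.010, ω=-0.008
apply F[27]=+0.160 → step 28: x=-0.042, v=-0.024, θ=0.010, ω=-0.009
apply F[28]=+0.155 → step 29: x=-0.043, v=-0.021, θ=0.009, ω=-0.010
apply F[29]=+0.150 → step 30: x=-0.043, v=-0.019, θ=0.009, ω=-0.010
apply F[30]=+0.146 → step 31: x=-0.043, v=-0.017, θ=0.009, ω=-0.011
apply F[31]=+0.140 → step 32: x=-0.044, v=-0.016, θ=0.009, ω=-0.011
apply F[32]=+0.136 → step 33: x=-0.044, v=-0.014, θ=0.009, ω=-0.012
apply F[33]=+0.131 → step 34: x=-0.044, v=-0.012, θ=0.008, ω=-0.012
apply F[34]=+0.127 → step 35: x=-0.044, v=-0.010, θ=0.008, ω=-0.012
apply F[35]=+0.122 → step 36: x=-0.045, v=-0.009, θ=0.008, ω=-0.012
apply F[36]=+0.118 → step 37: x=-0.045, v=-0.007, θ=0.008, ω=-0.012

Answer: x=-0.045, v=-0.007, θ=0.008, ω=-0.012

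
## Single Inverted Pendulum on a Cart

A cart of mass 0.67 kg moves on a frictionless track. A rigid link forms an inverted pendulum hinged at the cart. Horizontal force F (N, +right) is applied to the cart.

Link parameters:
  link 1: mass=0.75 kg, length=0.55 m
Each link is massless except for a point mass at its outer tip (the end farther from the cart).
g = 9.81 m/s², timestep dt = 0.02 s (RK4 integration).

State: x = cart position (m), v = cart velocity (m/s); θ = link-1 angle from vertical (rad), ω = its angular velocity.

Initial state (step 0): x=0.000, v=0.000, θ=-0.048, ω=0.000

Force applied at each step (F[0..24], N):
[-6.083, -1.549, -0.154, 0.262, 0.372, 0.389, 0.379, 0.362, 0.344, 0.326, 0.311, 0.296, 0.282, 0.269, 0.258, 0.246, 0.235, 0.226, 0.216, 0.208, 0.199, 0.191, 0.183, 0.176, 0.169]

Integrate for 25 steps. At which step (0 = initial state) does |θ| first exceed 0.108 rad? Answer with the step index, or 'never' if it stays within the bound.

apply F[0]=-6.083 → step 1: x=-0.002, v=-0.171, θ=-0.045, ω=0.294
apply F[1]=-1.549 → step 2: x=-0.005, v=-0.208, θ=-0.039, ω=0.346
apply F[2]=-0.154 → step 3: x=-0.010, v=-0.205, θ=-0.032, ω=0.328
apply F[3]=+0.262 → step 4: x=-0.014, v=-0.191, θ=-0.026, ω=0.292
apply F[4]=+0.372 → step 5: x=-0.017, v=-0.175, θ=-0.020, ω=0.254
apply F[5]=+0.389 → step 6: x=-0.021, v=-0.159, θ=-0.016, ω=0.220
apply F[6]=+0.379 → step 7: x=-0.024, v=-0.145, θ=-0.012, ω=0.189
apply F[7]=+0.362 → step 8: x=-0.026, v=-0.132, θ=-0.008, ω=0.162
apply F[8]=+0.344 → step 9: x=-0.029, v=-0.120, θ=-0.005, ω=0.138
apply F[9]=+0.326 → step 10: x=-0.031, v=-0.110, θ=-0.002, ω=0.118
apply F[10]=+0.311 → step 11: x=-0.033, v=-0.100, θ=-0.000, ω=0.100
apply F[11]=+0.296 → step 12: x=-0.035, v=-0.091, θ=0.002, ω=0.084
apply F[12]=+0.282 → step 13: x=-0.037, v=-0.083, θ=0.003, ω=0.071
apply F[13]=+0.269 → step 14: x=-0.039, v=-0.076, θ=0.004, ω=0.059
apply F[14]=+0.258 → step 15: x=-0.040, v=-0.070, θ=0.006, ω=0.049
apply F[15]=+0.246 → step 16: x=-0.041, v=-0.064, θ=0.006, ω=0.040
apply F[16]=+0.235 → step 17: x=-0.043, v=-0.058, θ=0.007, ω=0.032
apply F[17]=+0.226 → step 18: x=-0.044, v=-0.053, θ=0.008, ω=0.026
apply F[18]=+0.216 → step 19: x=-0.045, v=-0.048, θ=0.008, ω=0.020
apply F[19]=+0.208 → step 20: x=-0.046, v=-0.044, θ=0.009, ω=0.015
apply F[20]=+0.199 → step 21: x=-0.046, v=-0.040, θ=0.009, ω=0.011
apply F[21]=+0.191 → step 22: x=-0.047, v=-0.036, θ=0.009, ω=0.007
apply F[22]=+0.183 → step 23: x=-0.048, v=-0.033, θ=0.009, ω=0.004
apply F[23]=+0.176 → step 24: x=-0.048, v=-0.029, θ=0.009, ω=0.001
apply F[24]=+0.169 → step 25: x=-0.049, v=-0.026, θ=0.009, ω=-0.001
max |θ| = 0.048 ≤ 0.108 over all 26 states.

Answer: never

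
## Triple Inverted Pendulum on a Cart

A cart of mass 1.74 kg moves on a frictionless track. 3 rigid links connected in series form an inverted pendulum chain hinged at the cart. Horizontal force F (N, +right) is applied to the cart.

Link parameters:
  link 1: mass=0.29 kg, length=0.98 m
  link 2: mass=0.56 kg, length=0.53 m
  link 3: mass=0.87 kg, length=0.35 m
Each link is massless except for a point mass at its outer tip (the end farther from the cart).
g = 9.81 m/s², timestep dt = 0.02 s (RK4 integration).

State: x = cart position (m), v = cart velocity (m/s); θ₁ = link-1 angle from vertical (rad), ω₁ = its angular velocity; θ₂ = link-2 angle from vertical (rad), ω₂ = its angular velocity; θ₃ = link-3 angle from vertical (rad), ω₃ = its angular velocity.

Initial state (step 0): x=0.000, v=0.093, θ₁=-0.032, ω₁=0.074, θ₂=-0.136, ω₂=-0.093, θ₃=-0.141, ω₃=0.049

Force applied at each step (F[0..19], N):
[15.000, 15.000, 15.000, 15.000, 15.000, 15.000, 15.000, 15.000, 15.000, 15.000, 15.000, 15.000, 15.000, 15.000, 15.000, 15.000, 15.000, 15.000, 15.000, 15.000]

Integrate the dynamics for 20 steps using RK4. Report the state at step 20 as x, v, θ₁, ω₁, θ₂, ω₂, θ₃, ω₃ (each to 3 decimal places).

Answer: x=0.748, v=3.584, θ₁=-0.487, ω₁=-3.361, θ₂=-1.041, ω₂=-2.506, θ₃=0.033, ω₃=-0.132

Derivation:
apply F[0]=+15.000 → step 1: x=0.004, v=0.271, θ₁=-0.031, ω₁=-0.019, θ₂=-0.140, ω₂=-0.305, θ₃=-0.140, ω₃=0.045
apply F[1]=+15.000 → step 2: x=0.011, v=0.449, θ₁=-0.033, ω₁=-0.107, θ₂=-0.148, ω₂=-0.529, θ₃=-0.139, ω₃=0.051
apply F[2]=+15.000 → step 3: x=0.022, v=0.627, θ₁=-0.036, ω₁=-0.193, θ₂=-0.161, ω₂=-0.770, θ₃=-0.138, ω₃=0.070
apply F[3]=+15.000 → step 4: x=0.036, v=0.806, θ₁=-0.040, ω₁=-0.274, θ₂=-0.179, ω₂=-1.030, θ₃=-0.136, ω₃=0.109
apply F[4]=+15.000 → step 5: x=0.054, v=0.985, θ₁=-0.047, ω₁=-0.353, θ₂=-0.203, ω₂=-1.312, θ₃=-0.133, ω₃=0.171
apply F[5]=+15.000 → step 6: x=0.075, v=1.165, θ₁=-0.055, ω₁=-0.431, θ₂=-0.232, ω₂=-1.614, θ₃=-0.129, ω₃=0.256
apply F[6]=+15.000 → step 7: x=0.100, v=1.345, θ₁=-0.064, ω₁=-0.512, θ₂=-0.267, ω₂=-1.927, θ₃=-0.123, ω₃=0.363
apply F[7]=+15.000 → step 8: x=0.129, v=1.525, θ₁=-0.075, ω₁=-0.602, θ₂=-0.309, ω₂=-2.241, θ₃=-0.115, ω₃=0.483
apply F[8]=+15.000 → step 9: x=0.161, v=1.704, θ₁=-0.088, ω₁=-0.706, θ₂=-0.357, ω₂=-2.539, θ₃=-0.104, ω₃=0.606
apply F[9]=+15.000 → step 10: x=0.197, v=1.883, θ₁=-0.103, ω₁=-0.830, θ₂=-0.410, ω₂=-2.807, θ₃=-0.090, ω₃=0.716
apply F[10]=+15.000 → step 11: x=0.237, v=2.062, θ₁=-0.121, ω₁=-0.978, θ₂=-0.469, ω₂=-3.030, θ₃=-0.075, ω₃=0.802
apply F[11]=+15.000 → step 12: x=0.280, v=2.239, θ₁=-0.143, ω₁=-1.153, θ₂=-0.531, ω₂=-3.202, θ₃=-0.059, ω₃=0.855
apply F[12]=+15.000 → step 13: x=0.326, v=2.415, θ₁=-0.168, ω₁=-1.353, θ₂=-0.596, ω₂=-3.320, θ₃=-0.041, ω₃=0.870
apply F[13]=+15.000 → step 14: x=0.376, v=2.591, θ₁=-0.197, ω₁=-1.578, θ₂=-0.664, ω₂=-3.384, θ₃=-0.024, ω₃=0.845
apply F[14]=+15.000 → step 15: x=0.430, v=2.764, θ₁=-0.231, ω₁=-1.827, θ₂=-0.731, ω₂=-3.394, θ₃=-0.008, ω₃=0.781
apply F[15]=+15.000 → step 16: x=0.487, v=2.936, θ₁=-0.270, ω₁=-2.096, θ₂=-0.799, ω₂=-3.347, θ₃=0.007, ω₃=0.679
apply F[16]=+15.000 → step 17: x=0.547, v=3.105, θ₁=-0.315, ω₁=-2.385, θ₂=-0.865, ω₂=-3.242, θ₃=0.019, ω₃=0.538
apply F[17]=+15.000 → step 18: x=0.611, v=3.271, θ₁=-0.366, ω₁=-2.693, θ₂=-0.928, ω₂=-3.072, θ₃=0.028, ω₃=0.359
apply F[18]=+15.000 → step 19: x=0.678, v=3.431, θ₁=-0.423, ω₁=-3.019, θ₂=-0.987, ω₂=-2.830, θ₃=0.033, ω₃=0.138
apply F[19]=+15.000 → step 20: x=0.748, v=3.584, θ₁=-0.487, ω₁=-3.361, θ₂=-1.041, ω₂=-2.506, θ₃=0.033, ω₃=-0.132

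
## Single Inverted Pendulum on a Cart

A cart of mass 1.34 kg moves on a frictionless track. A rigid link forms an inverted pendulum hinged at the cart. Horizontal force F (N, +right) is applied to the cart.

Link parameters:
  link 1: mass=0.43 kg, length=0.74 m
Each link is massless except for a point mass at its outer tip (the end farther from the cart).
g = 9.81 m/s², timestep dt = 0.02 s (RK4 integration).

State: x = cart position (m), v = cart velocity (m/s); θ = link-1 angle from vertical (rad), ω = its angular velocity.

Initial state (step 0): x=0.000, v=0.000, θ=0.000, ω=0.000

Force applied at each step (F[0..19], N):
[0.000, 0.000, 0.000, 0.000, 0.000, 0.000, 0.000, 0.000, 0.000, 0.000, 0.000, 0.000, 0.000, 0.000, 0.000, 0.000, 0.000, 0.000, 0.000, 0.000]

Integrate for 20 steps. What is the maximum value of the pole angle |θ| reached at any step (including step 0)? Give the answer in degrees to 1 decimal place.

apply F[0]=+0.000 → step 1: x=0.000, v=0.000, θ=0.000, ω=0.000
apply F[1]=+0.000 → step 2: x=0.000, v=0.000, θ=0.000, ω=0.000
apply F[2]=+0.000 → step 3: x=0.000, v=0.000, θ=0.000, ω=0.000
apply F[3]=+0.000 → step 4: x=0.000, v=0.000, θ=0.000, ω=0.000
apply F[4]=+0.000 → step 5: x=0.000, v=0.000, θ=0.000, ω=0.000
apply F[5]=+0.000 → step 6: x=0.000, v=0.000, θ=0.000, ω=0.000
apply F[6]=+0.000 → step 7: x=0.000, v=0.000, θ=0.000, ω=0.000
apply F[7]=+0.000 → step 8: x=0.000, v=0.000, θ=0.000, ω=0.000
apply F[8]=+0.000 → step 9: x=0.000, v=0.000, θ=0.000, ω=0.000
apply F[9]=+0.000 → step 10: x=0.000, v=0.000, θ=0.000, ω=0.000
apply F[10]=+0.000 → step 11: x=0.000, v=0.000, θ=0.000, ω=0.000
apply F[11]=+0.000 → step 12: x=0.000, v=0.000, θ=0.000, ω=0.000
apply F[12]=+0.000 → step 13: x=0.000, v=0.000, θ=0.000, ω=0.000
apply F[13]=+0.000 → step 14: x=0.000, v=0.000, θ=0.000, ω=0.000
apply F[14]=+0.000 → step 15: x=0.000, v=0.000, θ=0.000, ω=0.000
apply F[15]=+0.000 → step 16: x=0.000, v=0.000, θ=0.000, ω=0.000
apply F[16]=+0.000 → step 17: x=0.000, v=0.000, θ=0.000, ω=0.000
apply F[17]=+0.000 → step 18: x=0.000, v=0.000, θ=0.000, ω=0.000
apply F[18]=+0.000 → step 19: x=0.000, v=0.000, θ=0.000, ω=0.000
apply F[19]=+0.000 → step 20: x=0.000, v=0.000, θ=0.000, ω=0.000
Max |angle| over trajectory = 0.000 rad = 0.0°.

Answer: 0.0°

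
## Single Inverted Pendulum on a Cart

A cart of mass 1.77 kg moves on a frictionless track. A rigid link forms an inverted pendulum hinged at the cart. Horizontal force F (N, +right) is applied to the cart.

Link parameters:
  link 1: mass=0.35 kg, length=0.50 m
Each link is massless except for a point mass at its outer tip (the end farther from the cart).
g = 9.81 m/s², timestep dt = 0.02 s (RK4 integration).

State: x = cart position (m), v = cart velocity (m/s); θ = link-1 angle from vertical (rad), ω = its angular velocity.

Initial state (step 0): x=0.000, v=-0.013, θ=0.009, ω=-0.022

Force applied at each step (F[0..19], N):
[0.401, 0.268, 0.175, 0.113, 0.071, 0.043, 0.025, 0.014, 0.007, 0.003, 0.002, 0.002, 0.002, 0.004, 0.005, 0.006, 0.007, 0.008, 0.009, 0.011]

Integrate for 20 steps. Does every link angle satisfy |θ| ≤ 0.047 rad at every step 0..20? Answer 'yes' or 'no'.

apply F[0]=+0.401 → step 1: x=-0.000, v=-0.009, θ=0.009, ω=-0.027
apply F[1]=+0.268 → step 2: x=-0.000, v=-0.006, θ=0.008, ω=-0.029
apply F[2]=+0.175 → step 3: x=-0.000, v=-0.004, θ=0.007, ω=-0.029
apply F[3]=+0.113 → step 4: x=-0.001, v=-0.003, θ=0.007, ω=-0.029
apply F[4]=+0.071 → step 5: x=-0.001, v=-0.003, θ=0.006, ω=-0.027
apply F[5]=+0.043 → step 6: x=-0.001, v=-0.003, θ=0.006, ω=-0.025
apply F[6]=+0.025 → step 7: x=-0.001, v=-0.003, θ=0.005, ω=-0.023
apply F[7]=+0.014 → step 8: x=-0.001, v=-0.003, θ=0.005, ω=-0.021
apply F[8]=+0.007 → step 9: x=-0.001, v=-0.003, θ=0.004, ω=-0.019
apply F[9]=+0.003 → step 10: x=-0.001, v=-0.003, θ=0.004, ω=-0.018
apply F[10]=+0.002 → step 11: x=-0.001, v=-0.003, θ=0.004, ω=-0.016
apply F[11]=+0.002 → step 12: x=-0.001, v=-0.003, θ=0.003, ω=-0.014
apply F[12]=+0.002 → step 13: x=-0.001, v=-0.003, θ=0.003, ω=-0.013
apply F[13]=+0.004 → step 14: x=-0.001, v=-0.003, θ=0.003, ω=-0.011
apply F[14]=+0.005 → step 15: x=-0.001, v=-0.003, θ=0.003, ω=-0.010
apply F[15]=+0.006 → step 16: x=-0.001, v=-0.003, θ=0.002, ω=-0.009
apply F[16]=+0.007 → step 17: x=-0.001, v=-0.003, θ=0.002, ω=-0.008
apply F[17]=+0.008 → step 18: x=-0.001, v=-0.003, θ=0.002, ω=-0.007
apply F[18]=+0.009 → step 19: x=-0.001, v=-0.003, θ=0.002, ω=-0.007
apply F[19]=+0.011 → step 20: x=-0.002, v=-0.003, θ=0.002, ω=-0.006
Max |angle| over trajectory = 0.009 rad; bound = 0.047 → within bound.

Answer: yes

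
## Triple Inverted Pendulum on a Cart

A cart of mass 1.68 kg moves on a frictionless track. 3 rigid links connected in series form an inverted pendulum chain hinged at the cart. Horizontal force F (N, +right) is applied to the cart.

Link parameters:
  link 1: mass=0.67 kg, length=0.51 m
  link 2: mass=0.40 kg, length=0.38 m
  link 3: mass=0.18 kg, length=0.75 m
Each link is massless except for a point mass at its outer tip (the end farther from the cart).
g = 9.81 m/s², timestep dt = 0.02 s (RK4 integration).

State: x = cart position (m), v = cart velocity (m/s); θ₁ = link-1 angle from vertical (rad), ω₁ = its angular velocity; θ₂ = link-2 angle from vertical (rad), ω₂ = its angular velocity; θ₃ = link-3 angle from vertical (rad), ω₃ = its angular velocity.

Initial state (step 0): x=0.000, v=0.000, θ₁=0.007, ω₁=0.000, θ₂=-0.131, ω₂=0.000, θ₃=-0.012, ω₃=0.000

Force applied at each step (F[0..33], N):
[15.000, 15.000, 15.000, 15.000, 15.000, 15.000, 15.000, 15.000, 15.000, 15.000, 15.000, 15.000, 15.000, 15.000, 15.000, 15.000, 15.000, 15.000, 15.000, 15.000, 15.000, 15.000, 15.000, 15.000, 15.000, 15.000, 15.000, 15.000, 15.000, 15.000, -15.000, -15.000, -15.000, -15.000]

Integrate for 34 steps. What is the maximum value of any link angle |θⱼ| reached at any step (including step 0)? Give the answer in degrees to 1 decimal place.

Answer: 176.3°

Derivation:
apply F[0]=+15.000 → step 1: x=0.002, v=0.178, θ₁=0.004, ω₁=-0.302, θ₂=-0.133, ω₂=-0.157, θ₃=-0.012, ω₃=0.044
apply F[1]=+15.000 → step 2: x=0.007, v=0.356, θ₁=-0.005, ω₁=-0.609, θ₂=-0.137, ω₂=-0.309, θ₃=-0.010, ω₃=0.089
apply F[2]=+15.000 → step 3: x=0.016, v=0.537, θ₁=-0.020, ω₁=-0.928, θ₂=-0.145, ω₂=-0.453, θ₃=-0.008, ω₃=0.135
apply F[3]=+15.000 → step 4: x=0.029, v=0.719, θ₁=-0.042, ω₁=-1.263, θ₂=-0.155, ω₂=-0.583, θ₃=-0.005, ω₃=0.182
apply F[4]=+15.000 → step 5: x=0.045, v=0.904, θ₁=-0.071, ω₁=-1.619, θ₂=-0.168, ω₂=-0.695, θ₃=-0.001, ω₃=0.230
apply F[5]=+15.000 → step 6: x=0.065, v=1.092, θ₁=-0.107, ω₁=-2.000, θ₂=-0.183, ω₂=-0.784, θ₃=0.004, ω₃=0.277
apply F[6]=+15.000 → step 7: x=0.089, v=1.282, θ₁=-0.151, ω₁=-2.406, θ₂=-0.199, ω₂=-0.845, θ₃=0.010, ω₃=0.319
apply F[7]=+15.000 → step 8: x=0.116, v=1.471, θ₁=-0.204, ω₁=-2.835, θ₂=-0.217, ω₂=-0.879, θ₃=0.017, ω₃=0.354
apply F[8]=+15.000 → step 9: x=0.147, v=1.658, θ₁=-0.265, ω₁=-3.281, θ₂=-0.234, ω₂=-0.890, θ₃=0.024, ω₃=0.375
apply F[9]=+15.000 → step 10: x=0.182, v=1.838, θ₁=-0.335, ω₁=-3.731, θ₂=-0.252, ω₂=-0.889, θ₃=0.032, ω₃=0.376
apply F[10]=+15.000 → step 11: x=0.221, v=2.006, θ₁=-0.414, ω₁=-4.168, θ₂=-0.270, ω₂=-0.898, θ₃=0.039, ω₃=0.352
apply F[11]=+15.000 → step 12: x=0.262, v=2.156, θ₁=-0.501, ω₁=-4.577, θ₂=-0.288, ω₂=-0.942, θ₃=0.046, ω₃=0.300
apply F[12]=+15.000 → step 13: x=0.307, v=2.286, θ₁=-0.597, ω₁=-4.943, θ₂=-0.308, ω₂=-1.049, θ₃=0.051, ω₃=0.219
apply F[13]=+15.000 → step 14: x=0.354, v=2.393, θ₁=-0.699, ω₁=-5.259, θ₂=-0.331, ω₂=-1.242, θ₃=0.054, ω₃=0.113
apply F[14]=+15.000 → step 15: x=0.402, v=2.476, θ₁=-0.807, ω₁=-5.525, θ₂=-0.358, ω₂=-1.533, θ₃=0.055, ω₃=-0.017
apply F[15]=+15.000 → step 16: x=0.453, v=2.538, θ₁=-0.920, ω₁=-5.747, θ₂=-0.393, ω₂=-1.926, θ₃=0.054, ω₃=-0.168
apply F[16]=+15.000 → step 17: x=0.504, v=2.578, θ₁=-1.036, ω₁=-5.930, θ₂=-0.436, ω₂=-2.419, θ₃=0.049, ω₃=-0.340
apply F[17]=+15.000 → step 18: x=0.556, v=2.600, θ₁=-1.157, ω₁=-6.081, θ₂=-0.490, ω₂=-3.004, θ₃=0.040, ω₃=-0.537
apply F[18]=+15.000 → step 19: x=0.608, v=2.603, θ₁=-1.279, ω₁=-6.200, θ₂=-0.557, ω₂=-3.673, θ₃=0.027, ω₃=-0.766
apply F[19]=+15.000 → step 20: x=0.660, v=2.589, θ₁=-1.404, ω₁=-6.288, θ₂=-0.638, ω₂=-4.416, θ₃=0.009, ω₃=-1.037
apply F[20]=+15.000 → step 21: x=0.711, v=2.560, θ₁=-1.531, ω₁=-6.341, θ₂=-0.734, ω₂=-5.220, θ₃=-0.015, ω₃=-1.367
apply F[21]=+15.000 → step 22: x=0.762, v=2.517, θ₁=-1.658, ω₁=-6.353, θ₂=-0.847, ω₂=-6.075, θ₃=-0.046, ω₃=-1.774
apply F[22]=+15.000 → step 23: x=0.812, v=2.461, θ₁=-1.784, ω₁=-6.317, θ₂=-0.977, ω₂=-6.964, θ₃=-0.087, ω₃=-2.284
apply F[23]=+15.000 → step 24: x=0.860, v=2.395, θ₁=-1.910, ω₁=-6.225, θ₂=-1.125, ω₂=-7.870, θ₃=-0.139, ω₃=-2.922
apply F[24]=+15.000 → step 25: x=0.907, v=2.320, θ₁=-2.033, ω₁=-6.075, θ₂=-1.292, ω₂=-8.768, θ₃=-0.205, ω₃=-3.718
apply F[25]=+15.000 → step 26: x=0.953, v=2.236, θ₁=-2.153, ω₁=-5.870, θ₂=-1.476, ω₂=-9.620, θ₃=-0.288, ω₃=-4.701
apply F[26]=+15.000 → step 27: x=0.997, v=2.148, θ₁=-2.268, ω₁=-5.627, θ₂=-1.676, ω₂=-10.364, θ₃=-0.394, ω₃=-5.891
apply F[27]=+15.000 → step 28: x=1.039, v=2.056, θ₁=-2.378, ω₁=-5.379, θ₂=-1.889, ω₂=-10.898, θ₃=-0.526, ω₃=-7.290
apply F[28]=+15.000 → step 29: x=1.079, v=1.968, θ₁=-2.483, ω₁=-5.173, θ₂=-2.109, ω₂=-11.070, θ₃=-0.687, ω₃=-8.867
apply F[29]=+15.000 → step 30: x=1.118, v=1.895, θ₁=-2.585, ω₁=-5.050, θ₂=-2.328, ω₂=-10.687, θ₃=-0.881, ω₃=-10.540
apply F[30]=-15.000 → step 31: x=1.152, v=1.536, θ₁=-2.691, ω₁=-5.584, θ₂=-2.531, ω₂=-9.524, θ₃=-1.106, ω₃=-12.020
apply F[31]=-15.000 → step 32: x=1.179, v=1.196, θ₁=-2.809, ω₁=-6.181, θ₂=-2.705, ω₂=-7.759, θ₃=-1.362, ω₃=-13.482
apply F[32]=-15.000 → step 33: x=1.200, v=0.888, θ₁=-2.938, ω₁=-6.731, θ₂=-2.838, ω₂=-5.439, θ₃=-1.646, ω₃=-14.975
apply F[33]=-15.000 → step 34: x=1.215, v=0.632, θ₁=-3.077, ω₁=-7.074, θ₂=-2.920, ω₂=-2.764, θ₃=-1.962, ω₃=-16.627
Max |angle| over trajectory = 3.077 rad = 176.3°.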